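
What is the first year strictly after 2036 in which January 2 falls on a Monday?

2040

From one year to the next, a fixed date's weekday advances by 1, or by 2 when a Feb 29 lies between the two dates.
2036: January 2 is Wednesday.
2037: Friday (+2)
2038: Saturday (+1)
2039: Sunday (+1)
2040: Monday (+1)
January 2 falls on a Monday in 2040.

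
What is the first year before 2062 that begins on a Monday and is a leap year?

Jan 1 advances by 2 weekdays after a leap year and by 1 after a common year.
2062: Jan 1 is Sunday.
2061: Saturday
2060: Thursday (leap)
2059: Wednesday
2058: Tuesday
2057: Monday
2056: Saturday (leap)
2055: Friday
2054: Thursday
2053: Wednesday
2052: Monday (leap)
2052 begins on a Monday and is a leap year.

2052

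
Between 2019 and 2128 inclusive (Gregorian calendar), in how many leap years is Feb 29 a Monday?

Leap years in 2019–2128: 27 of them.
Feb 29 weekday advances by 5 (mod 7) from one leap year to the next four years later (or differs when a century non-leap intervenes).
Leap-day weekdays: 2020:Sat 2024:Thu 2028:Tue 2032:Sun 2036:Fri 2040:Wed 2044:Mon✓ 2048:Sat 2052:Thu 2056:Tue 2060:Sun 2064:Fri 2068:Wed 2072:Mon✓ 2076:Sat 2080:Thu 2084:Tue 2088:Sun 2092:Fri 2096:Wed 2104:Fri 2108:Wed 2112:Mon✓ 2116:Sat 2120:Thu 2124:Tue 2128:Sun
Monday: 2044, 2072, 2112 → 3.

3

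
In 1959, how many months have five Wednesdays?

A month of length L has five Wednesdays iff its first Wednesday is on day ≤ L−28 (so day 1–3 in a 31-day month, 1–2 in a 30-day month, day 1 in a leap February).
Checking each month of 1959: Jan starts Thu (31d); Feb starts Sun (28d); Mar starts Sun (31d); Apr starts Wed (30d) ✓; May starts Fri (31d); Jun starts Mon (30d); Jul starts Wed (31d) ✓; Aug starts Sat (31d); Sep starts Tue (30d) ✓; Oct starts Thu (31d); Nov starts Sun (30d); Dec starts Tue (31d) ✓.
Five-Wednesday months: April, July, September, December → 4.

4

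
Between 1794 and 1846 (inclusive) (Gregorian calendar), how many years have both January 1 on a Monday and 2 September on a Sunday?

Check each year's weekday for January 1 and 2 September:
  1794: Wed/Tue  1795: Thu/Wed  1796: Fri/Fri  1797: Sun/Sat  1798: Mon/Sun ✓  1799: Tue/Mon  1800: Wed/Tue  1801: Thu/Wed  1802: Fri/Thu  1803: Sat/Fri  1804: Sun/Sun  1805: Tue/Mon  1806: Wed/Tue  1807: Thu/Wed  …(25 more)…  1833: Tue/Mon  1834: Wed/Tue  1835: Thu/Wed  1836: Fri/Fri  1837: Sun/Sat  1838: Mon/Sun ✓  1839: Tue/Mon  1840: Wed/Wed  1841: Fri/Thu  1842: Sat/Fri  1843: Sun/Sat  1844: Mon/Mon  1845: Wed/Tue  1846: Thu/Wed
Both conditions hold in: 1798, 1810, 1821, 1827, 1838 — 5.

5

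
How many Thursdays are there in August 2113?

5

August 2113 has 31 days and begins on Tuesday.
The first Thursday is August 3.
Thursdays fall on 3, 10, 17, 24, 31 — that's 5.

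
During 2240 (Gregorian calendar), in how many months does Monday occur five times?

4

A month of length L has five Mondays iff its first Monday is on day ≤ L−28 (so day 1–3 in a 31-day month, 1–2 in a 30-day month, day 1 in a leap February).
Checking each month of 2240: Jan starts Wed (31d); Feb starts Sat (29d); Mar starts Sun (31d) ✓; Apr starts Wed (30d); May starts Fri (31d); Jun starts Mon (30d) ✓; Jul starts Wed (31d); Aug starts Sat (31d) ✓; Sep starts Tue (30d); Oct starts Thu (31d); Nov starts Sun (30d) ✓; Dec starts Tue (31d).
Five-Monday months: March, June, August, November → 4.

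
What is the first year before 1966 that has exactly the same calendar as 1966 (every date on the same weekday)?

Two years share a calendar iff Jan 1 falls on the same weekday and both are leap or both are common. 1966: Jan 1 is Saturday, common year.
1965: Jan 1 Friday, common
1964: Jan 1 Wednesday, leap
1963: Jan 1 Tuesday, common
1962: Jan 1 Monday, common
1961: Jan 1 Sunday, common
1960: Jan 1 Friday, leap
1959: Jan 1 Thursday, common
1958: Jan 1 Wednesday, common
1957: Jan 1 Tuesday, common
1956: Jan 1 Sunday, leap
1955: Jan 1 Saturday, common
1955 matches on both conditions.

1955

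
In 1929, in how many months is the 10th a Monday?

1

Check the 10th of each month of 1929: Jan 10: Thu, Feb 10: Sun, Mar 10: Sun, Apr 10: Wed, May 10: Fri, Jun 10: Mon, Jul 10: Wed, Aug 10: Sat, Sep 10: Tue, Oct 10: Thu, Nov 10: Sun, Dec 10: Tue.
Monday occurs in June — 1 month.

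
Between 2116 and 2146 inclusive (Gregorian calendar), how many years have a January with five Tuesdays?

January has 31 days; it has five Tuesdays when Tuesday falls among the first (month-length − 28) days — i.e. when January 1 is one of Tuesday/Monday/Sunday.
January 1 by year: 2116:Wed 2117:Fri 2118:Sat 2119:Sun✓ 2120:Mon✓ 2121:Wed 2122:Thu 2123:Fri 2124:Sat 2125:Mon✓ 2126:Tue✓ 2127:Wed 2128:Thu 2129:Sat 2130:Sun✓ 2131:Mon✓ 2132:Tue✓ 2133:Thu 2134:Fri 2135:Sat 2136:Sun✓ 2137:Tue✓ 2138:Wed 2139:Thu 2140:Fri 2141:Sun✓ 2142:Mon✓ 2143:Tue✓ 2144:Wed 2145:Fri 2146:Sat
Years with five Tuesdays: 2119, 2120, 2125, 2126, 2130, 2131, 2132, 2136, 2137, 2141, 2142, 2143 → 12.

12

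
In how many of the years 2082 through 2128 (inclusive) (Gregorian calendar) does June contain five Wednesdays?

14

June has 30 days; it has five Wednesdays when Wednesday falls among the first (month-length − 28) days — i.e. when June 1 is one of Wednesday/Tuesday.
June 1 by year: 2082:Mon 2083:Tue✓ 2084:Thu 2085:Fri 2086:Sat 2087:Sun 2088:Tue✓ 2089:Wed✓ 2090:Thu 2091:Fri 2092:Sun 2093:Mon 2094:Tue✓ 2095:Wed✓ 2096:Fri …(17 more)… 2114:Fri 2115:Sat 2116:Mon 2117:Tue✓ 2118:Wed✓ 2119:Thu 2120:Sat 2121:Sun 2122:Mon 2123:Tue✓ 2124:Thu 2125:Fri 2126:Sat 2127:Sun 2128:Tue✓
Years with five Wednesdays: 2083, 2088, 2089, 2094, 2095, 2100, 2101, 2106, 2107, 2112, 2117, 2118, 2123, 2128 → 14.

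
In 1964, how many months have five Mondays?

4

A month of length L has five Mondays iff its first Monday is on day ≤ L−28 (so day 1–3 in a 31-day month, 1–2 in a 30-day month, day 1 in a leap February).
Checking each month of 1964: Jan starts Wed (31d); Feb starts Sat (29d); Mar starts Sun (31d) ✓; Apr starts Wed (30d); May starts Fri (31d); Jun starts Mon (30d) ✓; Jul starts Wed (31d); Aug starts Sat (31d) ✓; Sep starts Tue (30d); Oct starts Thu (31d); Nov starts Sun (30d) ✓; Dec starts Tue (31d).
Five-Monday months: March, June, August, November → 4.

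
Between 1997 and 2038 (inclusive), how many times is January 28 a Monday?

6

Track January 28's weekday year by year (advancing +1, or +2 across a Feb 29):
  1997: Tue  1998: Wed (+1)  1999: Thu (+1)  2000: Fri (+1)  2001: Sun (+2)
  2002: Mon (+1) ✓  2003: Tue (+1)  2004: Wed (+1)  2005: Fri (+2)  2006: Sat (+1)
  2007: Sun (+1)  2008: Mon (+1) ✓  2009: Wed (+2)  2010: Thu (+1)  … (14 more years) …
  2025: Tue (+2)  2026: Wed (+1)  2027: Thu (+1)  2028: Fri (+1)  2029: Sun (+2)
  2030: Mon (+1) ✓  2031: Tue (+1)  2032: Wed (+1)  2033: Fri (+2)  2034: Sat (+1)
  2035: Sun (+1)  2036: Mon (+1) ✓  2037: Wed (+2)  2038: Thu (+1)
Monday years: 2002, 2008, 2013, 2019, 2030, 2036 — 6 in total.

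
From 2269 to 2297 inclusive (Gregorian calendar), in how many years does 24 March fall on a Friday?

4

Track 24 March's weekday year by year (advancing +1, or +2 across a Feb 29):
  2269: Wed  2270: Thu (+1)  2271: Fri (+1) ✓  2272: Sun (+2)  2273: Mon (+1)
  2274: Tue (+1)  2275: Wed (+1)  2276: Fri (+2) ✓  2277: Sat (+1)  2278: Sun (+1)
  2279: Mon (+1)  2280: Wed (+2)  2281: Thu (+1)  2282: Fri (+1) ✓  2283: Sat (+1)
  2284: Mon (+2)  2285: Tue (+1)  2286: Wed (+1)  2287: Thu (+1)  2288: Sat (+2)
  2289: Sun (+1)  2290: Mon (+1)  2291: Tue (+1)  2292: Thu (+2)  2293: Fri (+1) ✓
  2294: Sat (+1)  2295: Sun (+1)  2296: Tue (+2)  2297: Wed (+1)
Friday years: 2271, 2276, 2282, 2293 — 4 in total.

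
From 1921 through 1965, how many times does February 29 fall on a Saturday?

2

Leap years in 1921–1965: 11 of them.
Feb 29 weekday advances by 5 (mod 7) from one leap year to the next four years later (or differs when a century non-leap intervenes).
Leap-day weekdays: 1924:Fri 1928:Wed 1932:Mon 1936:Sat✓ 1940:Thu 1944:Tue 1948:Sun 1952:Fri 1956:Wed 1960:Mon 1964:Sat✓
Saturday: 1936, 1964 → 2.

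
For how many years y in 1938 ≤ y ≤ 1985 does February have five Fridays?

February has 28 days (29 in leap years); it has five Fridays when Friday falls among the first (month-length − 28) days — i.e. when February 1 is Friday in a leap year (never in a common year).
February 1 by year: 1938:Tue 1939:Wed 1940:Thu 1941:Sat 1942:Sun 1943:Mon 1944:Tue 1945:Thu 1946:Fri 1947:Sat 1948:Sun 1949:Tue 1950:Wed 1951:Thu 1952:Fri✓ …(18 more)… 1971:Mon 1972:Tue 1973:Thu 1974:Fri 1975:Sat 1976:Sun 1977:Tue 1978:Wed 1979:Thu 1980:Fri✓ 1981:Sun 1982:Mon 1983:Tue 1984:Wed 1985:Fri
Years with five Fridays: 1952, 1980 → 2.

2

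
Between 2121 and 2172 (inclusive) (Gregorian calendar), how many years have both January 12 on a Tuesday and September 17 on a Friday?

Check each year's weekday for January 12 and September 17:
  2121: Sun/Wed  2122: Mon/Thu  2123: Tue/Fri ✓  2124: Wed/Sun  2125: Fri/Mon  2126: Sat/Tue  2127: Sun/Wed  2128: Mon/Fri  2129: Wed/Sat  2130: Thu/Sun  2131: Fri/Mon  2132: Sat/Wed  2133: Mon/Thu  2134: Tue/Fri ✓  …(24 more)…  2159: Fri/Mon  2160: Sat/Wed  2161: Mon/Thu  2162: Tue/Fri ✓  2163: Wed/Sat  2164: Thu/Mon  2165: Sat/Tue  2166: Sun/Wed  2167: Mon/Thu  2168: Tue/Sat  2169: Thu/Sun  2170: Fri/Mon  2171: Sat/Tue  2172: Sun/Thu
Both conditions hold in: 2123, 2134, 2145, 2151, 2162 — 5.

5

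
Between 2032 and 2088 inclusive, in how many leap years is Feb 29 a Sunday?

3

Leap years in 2032–2088: 15 of them.
Feb 29 weekday advances by 5 (mod 7) from one leap year to the next four years later (or differs when a century non-leap intervenes).
Leap-day weekdays: 2032:Sun✓ 2036:Fri 2040:Wed 2044:Mon 2048:Sat 2052:Thu 2056:Tue 2060:Sun✓ 2064:Fri 2068:Wed 2072:Mon 2076:Sat 2080:Thu 2084:Tue 2088:Sun✓
Sunday: 2032, 2060, 2088 → 3.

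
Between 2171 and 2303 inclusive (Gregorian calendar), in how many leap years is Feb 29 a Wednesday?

5

Leap years in 2171–2303: 31 of them.
Feb 29 weekday advances by 5 (mod 7) from one leap year to the next four years later (or differs when a century non-leap intervenes).
Leap-day weekdays: 2172:Sat 2176:Thu 2180:Tue 2184:Sun 2188:Fri 2192:Wed✓ 2196:Mon 2204:Wed✓ 2208:Mon 2212:Sat 2216:Thu 2220:Tue 2224:Sun …(5 more)… 2248:Tue 2252:Sun 2256:Fri 2260:Wed✓ 2264:Mon 2268:Sat 2272:Thu 2276:Tue 2280:Sun 2284:Fri 2288:Wed✓ 2292:Mon 2296:Sat
Wednesday: 2192, 2204, 2232, 2260, 2288 → 5.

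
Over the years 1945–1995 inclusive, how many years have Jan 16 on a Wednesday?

Track Jan 16's weekday year by year (advancing +1, or +2 across a Feb 29):
  1945: Tue  1946: Wed (+1) ✓  1947: Thu (+1)  1948: Fri (+1)  1949: Sun (+2)
  1950: Mon (+1)  1951: Tue (+1)  1952: Wed (+1) ✓  1953: Fri (+2)  1954: Sat (+1)
  1955: Sun (+1)  1956: Mon (+1)  1957: Wed (+2) ✓  1958: Thu (+1)  … (23 more years) …
  1982: Sat (+1)  1983: Sun (+1)  1984: Mon (+1)  1985: Wed (+2) ✓  1986: Thu (+1)
  1987: Fri (+1)  1988: Sat (+1)  1989: Mon (+2)  1990: Tue (+1)  1991: Wed (+1) ✓
  1992: Thu (+1)  1993: Sat (+2)  1994: Sun (+1)  1995: Mon (+1)
Wednesday years: 1946, 1952, 1957, 1963, 1974, 1980, 1985, 1991 — 8 in total.

8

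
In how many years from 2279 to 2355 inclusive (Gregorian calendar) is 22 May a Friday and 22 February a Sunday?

Check each year's weekday for 22 May and 22 February:
  2279: Thu/Sat  2280: Sat/Sun  2281: Sun/Tue  2282: Mon/Wed  2283: Tue/Thu  2284: Thu/Fri  2285: Fri/Sun ✓  2286: Sat/Mon  2287: Sun/Tue  2288: Tue/Wed  2289: Wed/Fri  2290: Thu/Sat  2291: Fri/Sun ✓  2292: Sun/Mon  …(49 more)…  2342: Fri/Sun ✓  2343: Sat/Mon  2344: Mon/Tue  2345: Tue/Thu  2346: Wed/Fri  2347: Thu/Sat  2348: Sat/Sun  2349: Sun/Tue  2350: Mon/Wed  2351: Tue/Thu  2352: Thu/Fri  2353: Fri/Sun ✓  2354: Sat/Mon  2355: Sun/Tue
Both conditions hold in: 2285, 2291, 2303, 2314, 2325, 2331, 2342, 2353 — 8.

8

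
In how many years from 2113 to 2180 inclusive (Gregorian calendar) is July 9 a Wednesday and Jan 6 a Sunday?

Check each year's weekday for July 9 and Jan 6:
  2113: Sun/Fri  2114: Mon/Sat  2115: Tue/Sun  2116: Thu/Mon  2117: Fri/Wed  2118: Sat/Thu  2119: Sun/Fri  2120: Tue/Sat  2121: Wed/Mon  2122: Thu/Tue  2123: Fri/Wed  2124: Sun/Thu  2125: Mon/Sat  2126: Tue/Sun  …(40 more)…  2167: Thu/Tue  2168: Sat/Wed  2169: Sun/Fri  2170: Mon/Sat  2171: Tue/Sun  2172: Thu/Mon  2173: Fri/Wed  2174: Sat/Thu  2175: Sun/Fri  2176: Tue/Sat  2177: Wed/Mon  2178: Thu/Tue  2179: Fri/Wed  2180: Sun/Thu
Both conditions hold in: 2132, 2160 — 2.

2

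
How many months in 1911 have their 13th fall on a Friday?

Check the 13th of each month of 1911: Jan 13: Fri, Feb 13: Mon, Mar 13: Mon, Apr 13: Thu, May 13: Sat, Jun 13: Tue, Jul 13: Thu, Aug 13: Sun, Sep 13: Wed, Oct 13: Fri, Nov 13: Mon, Dec 13: Wed.
Friday occurs in January, October — 2 months.

2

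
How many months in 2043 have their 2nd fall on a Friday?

Check the 2nd of each month of 2043: Jan 2: Fri, Feb 2: Mon, Mar 2: Mon, Apr 2: Thu, May 2: Sat, Jun 2: Tue, Jul 2: Thu, Aug 2: Sun, Sep 2: Wed, Oct 2: Fri, Nov 2: Mon, Dec 2: Wed.
Friday occurs in January, October — 2 months.

2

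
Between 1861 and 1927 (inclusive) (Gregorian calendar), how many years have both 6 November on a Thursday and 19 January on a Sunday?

Check each year's weekday for 6 November and 19 January:
  1861: Wed/Sat  1862: Thu/Sun ✓  1863: Fri/Mon  1864: Sun/Tue  1865: Mon/Thu  1866: Tue/Fri  1867: Wed/Sat  1868: Fri/Sun  1869: Sat/Tue  1870: Sun/Wed  1871: Mon/Thu  1872: Wed/Fri  1873: Thu/Sun ✓  1874: Fri/Mon  …(39 more)…  1914: Fri/Mon  1915: Sat/Tue  1916: Mon/Wed  1917: Tue/Fri  1918: Wed/Sat  1919: Thu/Sun ✓  1920: Sat/Mon  1921: Sun/Wed  1922: Mon/Thu  1923: Tue/Fri  1924: Thu/Sat  1925: Fri/Mon  1926: Sat/Tue  1927: Sun/Wed
Both conditions hold in: 1862, 1873, 1879, 1890, 1902, 1913, 1919 — 7.

7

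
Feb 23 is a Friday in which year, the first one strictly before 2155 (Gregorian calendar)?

2153

From one year to the next, a fixed date's weekday advances by 1, or by 2 when a Feb 29 lies between the two dates.
2155: February 23 is Sunday.
2154: Saturday (−1)
2153: Friday (−1)
Feb 23 falls on a Friday in 2153.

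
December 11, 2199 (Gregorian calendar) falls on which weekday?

Wednesday

January 1, 2199 is a Tuesday.
December 11 is day 345 of the year, i.e. 344 days after Jan 1.
344 mod 7 = 1, so advance 1 weekday from Tuesday: Wednesday.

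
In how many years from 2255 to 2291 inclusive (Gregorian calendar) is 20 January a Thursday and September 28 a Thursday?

Check each year's weekday for 20 January and September 28:
  2255: Sat/Fri  2256: Sun/Sun  2257: Tue/Mon  2258: Wed/Tue  2259: Thu/Wed  2260: Fri/Fri  2261: Sun/Sat  2262: Mon/Sun  2263: Tue/Mon  2264: Wed/Wed  2265: Fri/Thu  2266: Sat/Fri  2267: Sun/Sat  2268: Mon/Mon  …(9 more)…  2278: Sun/Sat  2279: Mon/Sun  2280: Tue/Tue  2281: Thu/Wed  2282: Fri/Thu  2283: Sat/Fri  2284: Sun/Sun  2285: Tue/Mon  2286: Wed/Tue  2287: Thu/Wed  2288: Fri/Fri  2289: Sun/Sat  2290: Mon/Sun  2291: Tue/Mon
Both conditions hold in: 2276 — 1.

1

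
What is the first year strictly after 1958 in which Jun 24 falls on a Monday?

1963

From one year to the next, a fixed date's weekday advances by 1, or by 2 when a Feb 29 lies between the two dates.
1958: June 24 is Tuesday.
1959: Wednesday (+1)
1960: Friday (+2)
1961: Saturday (+1)
1962: Sunday (+1)
1963: Monday (+1)
Jun 24 falls on a Monday in 1963.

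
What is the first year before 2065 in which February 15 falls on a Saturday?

2059

From one year to the next, a fixed date's weekday advances by 1, or by 2 when a Feb 29 lies between the two dates.
2065: February 15 is Sunday.
2064: Friday (−2)
2063: Thursday (−1)
2062: Wednesday (−1)
2061: Tuesday (−1)
2060: Sunday (−2)
2059: Saturday (−1)
February 15 falls on a Saturday in 2059.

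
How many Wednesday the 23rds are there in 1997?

Check the 23rd of each month of 1997: Jan 23: Thu, Feb 23: Sun, Mar 23: Sun, Apr 23: Wed, May 23: Fri, Jun 23: Mon, Jul 23: Wed, Aug 23: Sat, Sep 23: Tue, Oct 23: Thu, Nov 23: Sun, Dec 23: Tue.
Wednesday occurs in April, July — 2 months.

2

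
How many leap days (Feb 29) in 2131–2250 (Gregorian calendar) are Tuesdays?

Leap years in 2131–2250: 29 of them.
Feb 29 weekday advances by 5 (mod 7) from one leap year to the next four years later (or differs when a century non-leap intervenes).
Leap-day weekdays: 2132:Fri 2136:Wed 2140:Mon 2144:Sat 2148:Thu 2152:Tue✓ 2156:Sun 2160:Fri 2164:Wed 2168:Mon 2172:Sat 2176:Thu 2180:Tue✓ …(3 more)… 2196:Mon 2204:Wed 2208:Mon 2212:Sat 2216:Thu 2220:Tue✓ 2224:Sun 2228:Fri 2232:Wed 2236:Mon 2240:Sat 2244:Thu 2248:Tue✓
Tuesday: 2152, 2180, 2220, 2248 → 4.

4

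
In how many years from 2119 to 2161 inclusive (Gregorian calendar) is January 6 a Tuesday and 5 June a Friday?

Check each year's weekday for January 6 and 5 June:
  2119: Fri/Mon  2120: Sat/Wed  2121: Mon/Thu  2122: Tue/Fri ✓  2123: Wed/Sat  2124: Thu/Mon  2125: Sat/Tue  2126: Sun/Wed  2127: Mon/Thu  2128: Tue/Sat  2129: Thu/Sun  2130: Fri/Mon  2131: Sat/Tue  2132: Sun/Thu  …(15 more)…  2148: Sat/Wed  2149: Mon/Thu  2150: Tue/Fri ✓  2151: Wed/Sat  2152: Thu/Mon  2153: Sat/Tue  2154: Sun/Wed  2155: Mon/Thu  2156: Tue/Sat  2157: Thu/Sun  2158: Fri/Mon  2159: Sat/Tue  2160: Sun/Thu  2161: Tue/Fri ✓
Both conditions hold in: 2122, 2133, 2139, 2150, 2161 — 5.

5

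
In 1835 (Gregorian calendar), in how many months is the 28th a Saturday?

Check the 28th of each month of 1835: Jan 28: Wed, Feb 28: Sat, Mar 28: Sat, Apr 28: Tue, May 28: Thu, Jun 28: Sun, Jul 28: Tue, Aug 28: Fri, Sep 28: Mon, Oct 28: Wed, Nov 28: Sat, Dec 28: Mon.
Saturday occurs in February, March, November — 3 months.

3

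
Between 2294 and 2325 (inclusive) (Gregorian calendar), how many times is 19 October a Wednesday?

4

Track 19 October's weekday year by year (advancing +1, or +2 across a Feb 29):
  2294: Fri  2295: Sat (+1)  2296: Mon (+2)  2297: Tue (+1)  2298: Wed (+1) ✓
  2299: Thu (+1)  2300: Fri (+1)  2301: Sat (+1)  2302: Sun (+1)  2303: Mon (+1)
  2304: Wed (+2) ✓  2305: Thu (+1)  2306: Fri (+1)  2307: Sat (+1)  … (4 more years) …
  2312: Sat (+2)  2313: Sun (+1)  2314: Mon (+1)  2315: Tue (+1)  2316: Thu (+2)
  2317: Fri (+1)  2318: Sat (+1)  2319: Sun (+1)  2320: Tue (+2)  2321: Wed (+1) ✓
  2322: Thu (+1)  2323: Fri (+1)  2324: Sun (+2)  2325: Mon (+1)
Wednesday years: 2298, 2304, 2310, 2321 — 4 in total.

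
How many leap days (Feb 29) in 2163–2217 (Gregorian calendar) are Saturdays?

Leap years in 2163–2217: 13 of them.
Feb 29 weekday advances by 5 (mod 7) from one leap year to the next four years later (or differs when a century non-leap intervenes).
Leap-day weekdays: 2164:Wed 2168:Mon 2172:Sat✓ 2176:Thu 2180:Tue 2184:Sun 2188:Fri 2192:Wed 2196:Mon 2204:Wed 2208:Mon 2212:Sat✓ 2216:Thu
Saturday: 2172, 2212 → 2.

2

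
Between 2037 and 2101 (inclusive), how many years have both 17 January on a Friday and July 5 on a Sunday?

Check each year's weekday for 17 January and July 5:
  2037: Sat/Sun  2038: Sun/Mon  2039: Mon/Tue  2040: Tue/Thu  2041: Thu/Fri  2042: Fri/Sat  2043: Sat/Sun  2044: Sun/Tue  2045: Tue/Wed  2046: Wed/Thu  2047: Thu/Fri  2048: Fri/Sun ✓  2049: Sun/Mon  2050: Mon/Tue  …(37 more)…  2088: Sat/Mon  2089: Mon/Tue  2090: Tue/Wed  2091: Wed/Thu  2092: Thu/Sat  2093: Sat/Sun  2094: Sun/Mon  2095: Mon/Tue  2096: Tue/Thu  2097: Thu/Fri  2098: Fri/Sat  2099: Sat/Sun  2100: Sun/Mon  2101: Mon/Tue
Both conditions hold in: 2048, 2076 — 2.

2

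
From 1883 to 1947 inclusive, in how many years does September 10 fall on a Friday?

8

Track September 10's weekday year by year (advancing +1, or +2 across a Feb 29):
  1883: Mon  1884: Wed (+2)  1885: Thu (+1)  1886: Fri (+1) ✓  1887: Sat (+1)
  1888: Mon (+2)  1889: Tue (+1)  1890: Wed (+1)  1891: Thu (+1)  1892: Sat (+2)
  1893: Sun (+1)  1894: Mon (+1)  1895: Tue (+1)  1896: Thu (+2)  … (37 more years) …
  1934: Mon (+1)  1935: Tue (+1)  1936: Thu (+2)  1937: Fri (+1) ✓  1938: Sat (+1)
  1939: Sun (+1)  1940: Tue (+2)  1941: Wed (+1)  1942: Thu (+1)  1943: Fri (+1) ✓
  1944: Sun (+2)  1945: Mon (+1)  1946: Tue (+1)  1947: Wed (+1)
Friday years: 1886, 1897, 1909, 1915, 1920, 1926, 1937, 1943 — 8 in total.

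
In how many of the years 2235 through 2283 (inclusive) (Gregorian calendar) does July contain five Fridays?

21

July has 31 days; it has five Fridays when Friday falls among the first (month-length − 28) days — i.e. when July 1 is one of Friday/Thursday/Wednesday.
July 1 by year: 2235:Wed✓ 2236:Fri✓ 2237:Sat 2238:Sun 2239:Mon 2240:Wed✓ 2241:Thu✓ 2242:Fri✓ 2243:Sat 2244:Mon 2245:Tue 2246:Wed✓ 2247:Thu✓ 2248:Sat 2249:Sun …(19 more)… 2269:Thu✓ 2270:Fri✓ 2271:Sat 2272:Mon 2273:Tue 2274:Wed✓ 2275:Thu✓ 2276:Sat 2277:Sun 2278:Mon 2279:Tue 2280:Thu✓ 2281:Fri✓ 2282:Sat 2283:Sun
Years with five Fridays: 2235, 2236, 2240, 2241, 2242, 2246, 2247, 2252, 2253, 2257, 2258, 2259, 2263, 2264, 2268, 2269, 2270, 2274, 2275, 2280, 2281 → 21.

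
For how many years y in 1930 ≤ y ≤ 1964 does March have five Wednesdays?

14

March has 31 days; it has five Wednesdays when Wednesday falls among the first (month-length − 28) days — i.e. when March 1 is one of Wednesday/Tuesday/Monday.
March 1 by year: 1930:Sat 1931:Sun 1932:Tue✓ 1933:Wed✓ 1934:Thu 1935:Fri 1936:Sun 1937:Mon✓ 1938:Tue✓ 1939:Wed✓ 1940:Fri 1941:Sat 1942:Sun 1943:Mon✓ 1944:Wed✓ …(5 more)… 1950:Wed✓ 1951:Thu 1952:Sat 1953:Sun 1954:Mon✓ 1955:Tue✓ 1956:Thu 1957:Fri 1958:Sat 1959:Sun 1960:Tue✓ 1961:Wed✓ 1962:Thu 1963:Fri 1964:Sun
Years with five Wednesdays: 1932, 1933, 1937, 1938, 1939, 1943, 1944, 1948, 1949, 1950, 1954, 1955, 1960, 1961 → 14.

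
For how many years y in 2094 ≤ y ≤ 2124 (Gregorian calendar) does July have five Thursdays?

July has 31 days; it has five Thursdays when Thursday falls among the first (month-length − 28) days — i.e. when July 1 is one of Thursday/Wednesday/Tuesday.
July 1 by year: 2094:Thu✓ 2095:Fri 2096:Sun 2097:Mon 2098:Tue✓ 2099:Wed✓ 2100:Thu✓ 2101:Fri 2102:Sat 2103:Sun 2104:Tue✓ 2105:Wed✓ 2106:Thu✓ 2107:Fri 2108:Sun 2109:Mon 2110:Tue✓ 2111:Wed✓ 2112:Fri 2113:Sat 2114:Sun 2115:Mon 2116:Wed✓ 2117:Thu✓ 2118:Fri 2119:Sat 2120:Mon 2121:Tue✓ 2122:Wed✓ 2123:Thu✓ 2124:Sat
Years with five Thursdays: 2094, 2098, 2099, 2100, 2104, 2105, 2106, 2110, 2111, 2116, 2117, 2121, 2122, 2123 → 14.

14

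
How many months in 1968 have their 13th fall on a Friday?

2

Check the 13th of each month of 1968: Jan 13: Sat, Feb 13: Tue, Mar 13: Wed, Apr 13: Sat, May 13: Mon, Jun 13: Thu, Jul 13: Sat, Aug 13: Tue, Sep 13: Fri, Oct 13: Sun, Nov 13: Wed, Dec 13: Fri.
Friday occurs in September, December — 2 months.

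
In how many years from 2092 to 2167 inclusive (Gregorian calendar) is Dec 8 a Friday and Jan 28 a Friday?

2

Check each year's weekday for Dec 8 and Jan 28:
  2092: Mon/Mon  2093: Tue/Wed  2094: Wed/Thu  2095: Thu/Fri  2096: Sat/Sat  2097: Sun/Mon  2098: Mon/Tue  2099: Tue/Wed  2100: Wed/Thu  2101: Thu/Fri  2102: Fri/Sat  2103: Sat/Sun  2104: Mon/Mon  2105: Tue/Wed  …(48 more)…  2154: Sun/Mon  2155: Mon/Tue  2156: Wed/Wed  2157: Thu/Fri  2158: Fri/Sat  2159: Sat/Sun  2160: Mon/Mon  2161: Tue/Wed  2162: Wed/Thu  2163: Thu/Fri  2164: Sat/Sat  2165: Sun/Mon  2166: Mon/Tue  2167: Tue/Wed
Both conditions hold in: 2124, 2152 — 2.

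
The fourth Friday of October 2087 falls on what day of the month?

24

October 1, 2087 is a Wednesday, so the first Friday is the 3rd.
The fourth Friday is 3 + 21 = 24.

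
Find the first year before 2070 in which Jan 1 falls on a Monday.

2063

Jan 1 advances by 2 weekdays after a leap year and by 1 after a common year.
2070: Jan 1 is Wednesday.
2069: Tuesday
2068: Sunday (leap)
2067: Saturday
2066: Friday
2065: Thursday
2064: Tuesday (leap)
2063: Monday
2063 begins on a Monday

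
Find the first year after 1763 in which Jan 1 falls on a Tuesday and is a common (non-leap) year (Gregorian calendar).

Jan 1 advances by 2 weekdays after a leap year and by 1 after a common year.
1763: Jan 1 is Saturday.
1764: Sunday (leap)
1765: Tuesday
1765 begins on a Tuesday and is a common year.

1765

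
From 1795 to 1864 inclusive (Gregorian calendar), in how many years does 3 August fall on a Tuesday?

Track 3 August's weekday year by year (advancing +1, or +2 across a Feb 29):
  1795: Mon  1796: Wed (+2)  1797: Thu (+1)  1798: Fri (+1)  1799: Sat (+1)
  1800: Sun (+1)  1801: Mon (+1)  1802: Tue (+1) ✓  1803: Wed (+1)  1804: Fri (+2)
  1805: Sat (+1)  1806: Sun (+1)  1807: Mon (+1)  1808: Wed (+2)  … (42 more years) …
  1851: Sun (+1)  1852: Tue (+2) ✓  1853: Wed (+1)  1854: Thu (+1)  1855: Fri (+1)
  1856: Sun (+2)  1857: Mon (+1)  1858: Tue (+1) ✓  1859: Wed (+1)  1860: Fri (+2)
  1861: Sat (+1)  1862: Sun (+1)  1863: Mon (+1)  1864: Wed (+2)
Tuesday years: 1802, 1813, 1819, 1824, 1830, 1841, 1847, 1852, 1858 — 9 in total.

9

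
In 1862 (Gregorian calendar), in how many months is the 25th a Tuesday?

3

Check the 25th of each month of 1862: Jan 25: Sat, Feb 25: Tue, Mar 25: Tue, Apr 25: Fri, May 25: Sun, Jun 25: Wed, Jul 25: Fri, Aug 25: Mon, Sep 25: Thu, Oct 25: Sat, Nov 25: Tue, Dec 25: Thu.
Tuesday occurs in February, March, November — 3 months.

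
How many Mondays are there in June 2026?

June 2026 has 30 days and begins on Monday.
The first Monday is June 1.
Mondays fall on 1, 8, 15, 22, 29 — that's 5.

5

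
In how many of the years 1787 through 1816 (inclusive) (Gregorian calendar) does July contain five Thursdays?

12

July has 31 days; it has five Thursdays when Thursday falls among the first (month-length − 28) days — i.e. when July 1 is one of Thursday/Wednesday/Tuesday.
July 1 by year: 1787:Sun 1788:Tue✓ 1789:Wed✓ 1790:Thu✓ 1791:Fri 1792:Sun 1793:Mon 1794:Tue✓ 1795:Wed✓ 1796:Fri 1797:Sat 1798:Sun 1799:Mon 1800:Tue✓ 1801:Wed✓ 1802:Thu✓ 1803:Fri 1804:Sun 1805:Mon 1806:Tue✓ 1807:Wed✓ 1808:Fri 1809:Sat 1810:Sun 1811:Mon 1812:Wed✓ 1813:Thu✓ 1814:Fri 1815:Sat 1816:Mon
Years with five Thursdays: 1788, 1789, 1790, 1794, 1795, 1800, 1801, 1802, 1806, 1807, 1812, 1813 → 12.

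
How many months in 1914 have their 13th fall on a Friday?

3

Check the 13th of each month of 1914: Jan 13: Tue, Feb 13: Fri, Mar 13: Fri, Apr 13: Mon, May 13: Wed, Jun 13: Sat, Jul 13: Mon, Aug 13: Thu, Sep 13: Sun, Oct 13: Tue, Nov 13: Fri, Dec 13: Sun.
Friday occurs in February, March, November — 3 months.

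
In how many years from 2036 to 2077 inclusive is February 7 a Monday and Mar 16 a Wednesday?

4

Check each year's weekday for February 7 and Mar 16:
  2036: Thu/Sun  2037: Sat/Mon  2038: Sun/Tue  2039: Mon/Wed ✓  2040: Tue/Fri  2041: Thu/Sat  2042: Fri/Sun  2043: Sat/Mon  2044: Sun/Wed  2045: Tue/Thu  2046: Wed/Fri  2047: Thu/Sat  2048: Fri/Mon  2049: Sun/Tue  …(14 more)…  2064: Thu/Sun  2065: Sat/Mon  2066: Sun/Tue  2067: Mon/Wed ✓  2068: Tue/Fri  2069: Thu/Sat  2070: Fri/Sun  2071: Sat/Mon  2072: Sun/Wed  2073: Tue/Thu  2074: Wed/Fri  2075: Thu/Sat  2076: Fri/Mon  2077: Sun/Tue
Both conditions hold in: 2039, 2050, 2061, 2067 — 4.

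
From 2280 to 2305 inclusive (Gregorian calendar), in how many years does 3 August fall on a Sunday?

3

Track 3 August's weekday year by year (advancing +1, or +2 across a Feb 29):
  2280: Tue  2281: Wed (+1)  2282: Thu (+1)  2283: Fri (+1)  2284: Sun (+2) ✓
  2285: Mon (+1)  2286: Tue (+1)  2287: Wed (+1)  2288: Fri (+2)  2289: Sat (+1)
  2290: Sun (+1) ✓  2291: Mon (+1)  2292: Wed (+2)  2293: Thu (+1)  2294: Fri (+1)
  2295: Sat (+1)  2296: Mon (+2)  2297: Tue (+1)  2298: Wed (+1)  2299: Thu (+1)
  2300: Fri (+1)  2301: Sat (+1)  2302: Sun (+1) ✓  2303: Mon (+1)  2304: Wed (+2)
  2305: Thu (+1)
Sunday years: 2284, 2290, 2302 — 3 in total.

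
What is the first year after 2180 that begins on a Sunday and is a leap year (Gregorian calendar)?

Jan 1 advances by 2 weekdays after a leap year and by 1 after a common year.
2180: Jan 1 is Saturday (leap).
2181: Monday
2182: Tuesday
2183: Wednesday
2184: Thursday (leap)
2185: Saturday
2186: Sunday
2187: Monday
2188: Tuesday (leap)
2189: Thursday
2190: Friday
2191: Saturday
2192: Sunday (leap)
2192 begins on a Sunday and is a leap year.

2192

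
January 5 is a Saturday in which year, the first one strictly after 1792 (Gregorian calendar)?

From one year to the next, a fixed date's weekday advances by 1, or by 2 when a Feb 29 lies between the two dates.
1792: January 5 is Thursday.
1793: Saturday (+2)
January 5 falls on a Saturday in 1793.

1793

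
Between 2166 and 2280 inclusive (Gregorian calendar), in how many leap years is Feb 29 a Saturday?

Leap years in 2166–2280: 28 of them.
Feb 29 weekday advances by 5 (mod 7) from one leap year to the next four years later (or differs when a century non-leap intervenes).
Leap-day weekdays: 2168:Mon 2172:Sat✓ 2176:Thu 2180:Tue 2184:Sun 2188:Fri 2192:Wed 2196:Mon 2204:Wed 2208:Mon 2212:Sat✓ 2216:Thu 2220:Tue 2224:Sun 2228:Fri 2232:Wed 2236:Mon 2240:Sat✓ 2244:Thu 2248:Tue 2252:Sun 2256:Fri 2260:Wed 2264:Mon 2268:Sat✓ 2272:Thu 2276:Tue 2280:Sun
Saturday: 2172, 2212, 2240, 2268 → 4.

4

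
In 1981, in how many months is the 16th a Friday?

2

Check the 16th of each month of 1981: Jan 16: Fri, Feb 16: Mon, Mar 16: Mon, Apr 16: Thu, May 16: Sat, Jun 16: Tue, Jul 16: Thu, Aug 16: Sun, Sep 16: Wed, Oct 16: Fri, Nov 16: Mon, Dec 16: Wed.
Friday occurs in January, October — 2 months.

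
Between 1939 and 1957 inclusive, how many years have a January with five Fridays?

January has 31 days; it has five Fridays when Friday falls among the first (month-length − 28) days — i.e. when January 1 is one of Friday/Thursday/Wednesday.
January 1 by year: 1939:Sun 1940:Mon 1941:Wed✓ 1942:Thu✓ 1943:Fri✓ 1944:Sat 1945:Mon 1946:Tue 1947:Wed✓ 1948:Thu✓ 1949:Sat 1950:Sun 1951:Mon 1952:Tue 1953:Thu✓ 1954:Fri✓ 1955:Sat 1956:Sun 1957:Tue
Years with five Fridays: 1941, 1942, 1943, 1947, 1948, 1953, 1954 → 7.

7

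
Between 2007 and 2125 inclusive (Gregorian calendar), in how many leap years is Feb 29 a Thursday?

4

Leap years in 2007–2125: 29 of them.
Feb 29 weekday advances by 5 (mod 7) from one leap year to the next four years later (or differs when a century non-leap intervenes).
Leap-day weekdays: 2008:Fri 2012:Wed 2016:Mon 2020:Sat 2024:Thu✓ 2028:Tue 2032:Sun 2036:Fri 2040:Wed 2044:Mon 2048:Sat 2052:Thu✓ 2056:Tue …(3 more)… 2072:Mon 2076:Sat 2080:Thu✓ 2084:Tue 2088:Sun 2092:Fri 2096:Wed 2104:Fri 2108:Wed 2112:Mon 2116:Sat 2120:Thu✓ 2124:Tue
Thursday: 2024, 2052, 2080, 2120 → 4.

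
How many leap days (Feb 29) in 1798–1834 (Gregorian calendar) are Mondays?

Leap years in 1798–1834: 8 of them.
Feb 29 weekday advances by 5 (mod 7) from one leap year to the next four years later (or differs when a century non-leap intervenes).
Leap-day weekdays: 1804:Wed 1808:Mon✓ 1812:Sat 1816:Thu 1820:Tue 1824:Sun 1828:Fri 1832:Wed
Monday: 1808 → 1.

1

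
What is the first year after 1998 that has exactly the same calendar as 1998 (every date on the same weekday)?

Two years share a calendar iff Jan 1 falls on the same weekday and both are leap or both are common. 1998: Jan 1 is Thursday, common year.
1999: Jan 1 Friday, common
2000: Jan 1 Saturday, leap
2001: Jan 1 Monday, common
2002: Jan 1 Tuesday, common
2003: Jan 1 Wednesday, common
2004: Jan 1 Thursday, leap
2005: Jan 1 Saturday, common
2006: Jan 1 Sunday, common
2007: Jan 1 Monday, common
2008: Jan 1 Tuesday, leap
2009: Jan 1 Thursday, common
2009 matches on both conditions.

2009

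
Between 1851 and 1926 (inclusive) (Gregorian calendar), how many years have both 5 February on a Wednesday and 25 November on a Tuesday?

8

Check each year's weekday for 5 February and 25 November:
  1851: Wed/Tue ✓  1852: Thu/Thu  1853: Sat/Fri  1854: Sun/Sat  1855: Mon/Sun  1856: Tue/Tue  1857: Thu/Wed  1858: Fri/Thu  1859: Sat/Fri  1860: Sun/Sun  1861: Tue/Mon  1862: Wed/Tue ✓  1863: Thu/Wed  1864: Fri/Fri  …(48 more)…  1913: Wed/Tue ✓  1914: Thu/Wed  1915: Fri/Thu  1916: Sat/Sat  1917: Mon/Sun  1918: Tue/Mon  1919: Wed/Tue ✓  1920: Thu/Thu  1921: Sat/Fri  1922: Sun/Sat  1923: Mon/Sun  1924: Tue/Tue  1925: Thu/Wed  1926: Fri/Thu
Both conditions hold in: 1851, 1862, 1873, 1879, 1890, 1902, 1913, 1919 — 8.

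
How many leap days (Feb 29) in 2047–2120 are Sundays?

2

Leap years in 2047–2120: 18 of them.
Feb 29 weekday advances by 5 (mod 7) from one leap year to the next four years later (or differs when a century non-leap intervenes).
Leap-day weekdays: 2048:Sat 2052:Thu 2056:Tue 2060:Sun✓ 2064:Fri 2068:Wed 2072:Mon 2076:Sat 2080:Thu 2084:Tue 2088:Sun✓ 2092:Fri 2096:Wed 2104:Fri 2108:Wed 2112:Mon 2116:Sat 2120:Thu
Sunday: 2060, 2088 → 2.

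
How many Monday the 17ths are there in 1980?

2

Check the 17th of each month of 1980: Jan 17: Thu, Feb 17: Sun, Mar 17: Mon, Apr 17: Thu, May 17: Sat, Jun 17: Tue, Jul 17: Thu, Aug 17: Sun, Sep 17: Wed, Oct 17: Fri, Nov 17: Mon, Dec 17: Wed.
Monday occurs in March, November — 2 months.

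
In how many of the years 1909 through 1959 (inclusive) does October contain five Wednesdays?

October has 31 days; it has five Wednesdays when Wednesday falls among the first (month-length − 28) days — i.e. when October 1 is one of Wednesday/Tuesday/Monday.
October 1 by year: 1909:Fri 1910:Sat 1911:Sun 1912:Tue✓ 1913:Wed✓ 1914:Thu 1915:Fri 1916:Sun 1917:Mon✓ 1918:Tue✓ 1919:Wed✓ 1920:Fri 1921:Sat 1922:Sun 1923:Mon✓ …(21 more)… 1945:Mon✓ 1946:Tue✓ 1947:Wed✓ 1948:Fri 1949:Sat 1950:Sun 1951:Mon✓ 1952:Wed✓ 1953:Thu 1954:Fri 1955:Sat 1956:Mon✓ 1957:Tue✓ 1958:Wed✓ 1959:Thu
Years with five Wednesdays: 1912, 1913, 1917, 1918, 1919, 1923, 1924, 1928, 1929, 1930, 1934, 1935, 1940, 1941, 1945, 1946, 1947, 1951, 1952, 1956, 1957, 1958 → 22.

22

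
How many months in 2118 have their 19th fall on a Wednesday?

2

Check the 19th of each month of 2118: Jan 19: Wed, Feb 19: Sat, Mar 19: Sat, Apr 19: Tue, May 19: Thu, Jun 19: Sun, Jul 19: Tue, Aug 19: Fri, Sep 19: Mon, Oct 19: Wed, Nov 19: Sat, Dec 19: Mon.
Wednesday occurs in January, October — 2 months.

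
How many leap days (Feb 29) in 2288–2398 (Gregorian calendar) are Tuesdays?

3

Leap years in 2288–2398: 27 of them.
Feb 29 weekday advances by 5 (mod 7) from one leap year to the next four years later (or differs when a century non-leap intervenes).
Leap-day weekdays: 2288:Wed 2292:Mon 2296:Sat 2304:Mon 2308:Sat 2312:Thu 2316:Tue✓ 2320:Sun 2324:Fri 2328:Wed 2332:Mon 2336:Sat 2340:Thu 2344:Tue✓ 2348:Sun 2352:Fri 2356:Wed 2360:Mon 2364:Sat 2368:Thu 2372:Tue✓ 2376:Sun 2380:Fri 2384:Wed 2388:Mon 2392:Sat 2396:Thu
Tuesday: 2316, 2344, 2372 → 3.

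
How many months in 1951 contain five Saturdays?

A month of length L has five Saturdays iff its first Saturday is on day ≤ L−28 (so day 1–3 in a 31-day month, 1–2 in a 30-day month, day 1 in a leap February).
Checking each month of 1951: Jan starts Mon (31d); Feb starts Thu (28d); Mar starts Thu (31d) ✓; Apr starts Sun (30d); May starts Tue (31d); Jun starts Fri (30d) ✓; Jul starts Sun (31d); Aug starts Wed (31d); Sep starts Sat (30d) ✓; Oct starts Mon (31d); Nov starts Thu (30d); Dec starts Sat (31d) ✓.
Five-Saturday months: March, June, September, December → 4.

4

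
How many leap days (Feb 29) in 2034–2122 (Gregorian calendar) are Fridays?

Leap years in 2034–2122: 21 of them.
Feb 29 weekday advances by 5 (mod 7) from one leap year to the next four years later (or differs when a century non-leap intervenes).
Leap-day weekdays: 2036:Fri✓ 2040:Wed 2044:Mon 2048:Sat 2052:Thu 2056:Tue 2060:Sun 2064:Fri✓ 2068:Wed 2072:Mon 2076:Sat 2080:Thu 2084:Tue 2088:Sun 2092:Fri✓ 2096:Wed 2104:Fri✓ 2108:Wed 2112:Mon 2116:Sat 2120:Thu
Friday: 2036, 2064, 2092, 2104 → 4.

4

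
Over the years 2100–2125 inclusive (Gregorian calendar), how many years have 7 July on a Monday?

3

Track 7 July's weekday year by year (advancing +1, or +2 across a Feb 29):
  2100: Wed  2101: Thu (+1)  2102: Fri (+1)  2103: Sat (+1)  2104: Mon (+2) ✓
  2105: Tue (+1)  2106: Wed (+1)  2107: Thu (+1)  2108: Sat (+2)  2109: Sun (+1)
  2110: Mon (+1) ✓  2111: Tue (+1)  2112: Thu (+2)  2113: Fri (+1)  2114: Sat (+1)
  2115: Sun (+1)  2116: Tue (+2)  2117: Wed (+1)  2118: Thu (+1)  2119: Fri (+1)
  2120: Sun (+2)  2121: Mon (+1) ✓  2122: Tue (+1)  2123: Wed (+1)  2124: Fri (+2)
  2125: Sat (+1)
Monday years: 2104, 2110, 2121 — 3 in total.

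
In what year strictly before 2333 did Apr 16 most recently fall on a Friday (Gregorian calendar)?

From one year to the next, a fixed date's weekday advances by 1, or by 2 when a Feb 29 lies between the two dates.
2333: April 16 is Sunday.
2332: Saturday (−1)
2331: Thursday (−2)
2330: Wednesday (−1)
2329: Tuesday (−1)
2328: Monday (−1)
2327: Saturday (−2)
2326: Friday (−1)
Apr 16 falls on a Friday in 2326.

2326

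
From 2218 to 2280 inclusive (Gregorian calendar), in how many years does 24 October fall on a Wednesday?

9

Track 24 October's weekday year by year (advancing +1, or +2 across a Feb 29):
  2218: Sat  2219: Sun (+1)  2220: Tue (+2)  2221: Wed (+1) ✓  2222: Thu (+1)
  2223: Fri (+1)  2224: Sun (+2)  2225: Mon (+1)  2226: Tue (+1)  2227: Wed (+1) ✓
  2228: Fri (+2)  2229: Sat (+1)  2230: Sun (+1)  2231: Mon (+1)  … (35 more years) …
  2267: Thu (+1)  2268: Sat (+2)  2269: Sun (+1)  2270: Mon (+1)  2271: Tue (+1)
  2272: Thu (+2)  2273: Fri (+1)  2274: Sat (+1)  2275: Sun (+1)  2276: Tue (+2)
  2277: Wed (+1) ✓  2278: Thu (+1)  2279: Fri (+1)  2280: Sun (+2)
Wednesday years: 2221, 2227, 2232, 2238, 2249, 2255, 2260, 2266, 2277 — 9 in total.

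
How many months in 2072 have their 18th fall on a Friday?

Check the 18th of each month of 2072: Jan 18: Mon, Feb 18: Thu, Mar 18: Fri, Apr 18: Mon, May 18: Wed, Jun 18: Sat, Jul 18: Mon, Aug 18: Thu, Sep 18: Sun, Oct 18: Tue, Nov 18: Fri, Dec 18: Sun.
Friday occurs in March, November — 2 months.

2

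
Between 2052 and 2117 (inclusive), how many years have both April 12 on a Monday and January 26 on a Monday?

Check each year's weekday for April 12 and January 26:
  2052: Fri/Fri  2053: Sat/Sun  2054: Sun/Mon  2055: Mon/Tue  2056: Wed/Wed  2057: Thu/Fri  2058: Fri/Sat  2059: Sat/Sun  2060: Mon/Mon ✓  2061: Tue/Wed  2062: Wed/Thu  2063: Thu/Fri  2064: Sat/Sat  2065: Sun/Mon  …(38 more)…  2104: Sat/Sat  2105: Sun/Mon  2106: Mon/Tue  2107: Tue/Wed  2108: Thu/Thu  2109: Fri/Sat  2110: Sat/Sun  2111: Sun/Mon  2112: Tue/Tue  2113: Wed/Thu  2114: Thu/Fri  2115: Fri/Sat  2116: Sun/Sun  2117: Mon/Tue
Both conditions hold in: 2060, 2088 — 2.

2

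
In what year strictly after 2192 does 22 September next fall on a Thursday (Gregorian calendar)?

2196

From one year to the next, a fixed date's weekday advances by 1, or by 2 when a Feb 29 lies between the two dates.
2192: September 22 is Saturday.
2193: Sunday (+1)
2194: Monday (+1)
2195: Tuesday (+1)
2196: Thursday (+2)
22 September falls on a Thursday in 2196.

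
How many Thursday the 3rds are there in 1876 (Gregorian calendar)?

Check the 3rd of each month of 1876: Jan 3: Mon, Feb 3: Thu, Mar 3: Fri, Apr 3: Mon, May 3: Wed, Jun 3: Sat, Jul 3: Mon, Aug 3: Thu, Sep 3: Sun, Oct 3: Tue, Nov 3: Fri, Dec 3: Sun.
Thursday occurs in February, August — 2 months.

2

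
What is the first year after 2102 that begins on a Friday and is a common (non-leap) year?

2106

Jan 1 advances by 2 weekdays after a leap year and by 1 after a common year.
2102: Jan 1 is Sunday.
2103: Monday
2104: Tuesday (leap)
2105: Thursday
2106: Friday
2106 begins on a Friday and is a common year.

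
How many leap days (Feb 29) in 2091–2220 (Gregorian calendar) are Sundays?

Leap years in 2091–2220: 31 of them.
Feb 29 weekday advances by 5 (mod 7) from one leap year to the next four years later (or differs when a century non-leap intervenes).
Leap-day weekdays: 2092:Fri 2096:Wed 2104:Fri 2108:Wed 2112:Mon 2116:Sat 2120:Thu 2124:Tue 2128:Sun✓ 2132:Fri 2136:Wed 2140:Mon 2144:Sat …(5 more)… 2168:Mon 2172:Sat 2176:Thu 2180:Tue 2184:Sun✓ 2188:Fri 2192:Wed 2196:Mon 2204:Wed 2208:Mon 2212:Sat 2216:Thu 2220:Tue
Sunday: 2128, 2156, 2184 → 3.

3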